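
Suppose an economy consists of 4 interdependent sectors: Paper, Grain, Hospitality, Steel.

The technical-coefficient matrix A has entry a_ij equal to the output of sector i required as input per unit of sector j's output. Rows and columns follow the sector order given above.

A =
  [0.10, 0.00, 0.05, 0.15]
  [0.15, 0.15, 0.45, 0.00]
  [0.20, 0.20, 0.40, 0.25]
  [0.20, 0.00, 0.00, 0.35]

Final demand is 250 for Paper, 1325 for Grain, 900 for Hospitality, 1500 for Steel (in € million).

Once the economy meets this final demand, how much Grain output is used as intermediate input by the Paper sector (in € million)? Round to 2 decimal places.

I − A =
  [   0.90     0.00    -0.05    -0.15]
  [  -0.15     0.85    -0.45     0.00]
  [  -0.20    -0.20     0.60    -0.25]
  [  -0.20     0.00     0.00     0.65]
Compute the cofactors C_ij = (−1)^(i+j)·(3×3 minor ij) of I−A; the adjugate is their transpose:
adj(I−A) = Cᵀ =
  [ 0.273000   0.006500   0.027625   0.073625]
  [ 0.139500   0.324000   0.254625   0.130125]
  [ 0.172500   0.111000   0.471750   0.221250]
  [ 0.084000   0.002000   0.008500   0.368000]
det(I−A) = Σ_j (I−A)_1j·C_1j = (0.90)(0.273000) + (0.00)(0.139500) + (-0.05)(0.172500) + (-0.15)(0.084000) = 0.224475
(I − A)⁻¹ = adj(I−A) / det(I−A) ≈
  [   1.2162     0.0290     0.1231     0.3280]
  [   0.6215     1.4434     1.1343     0.5797]
  [   0.7685     0.4945     2.1016     0.9856]
  [   0.3742     0.0089     0.0379     1.6394]
First solve x = (I − A)⁻¹ d = adj(I−A)·d / det(I−A); in particular x_P = (0.273000·250 + 0.006500·1325 + 0.027625·900 + 0.073625·1500) / 0.224475 = 212.1625 / 0.224475 ≈ 945.1498.
Intermediate flow from G to P: z_GP = a_GP · x_P = 0.15 × 212.1625 / 0.224475 = 31.824375 / 0.224475 ≈ 141.77.

z_GP = 141.77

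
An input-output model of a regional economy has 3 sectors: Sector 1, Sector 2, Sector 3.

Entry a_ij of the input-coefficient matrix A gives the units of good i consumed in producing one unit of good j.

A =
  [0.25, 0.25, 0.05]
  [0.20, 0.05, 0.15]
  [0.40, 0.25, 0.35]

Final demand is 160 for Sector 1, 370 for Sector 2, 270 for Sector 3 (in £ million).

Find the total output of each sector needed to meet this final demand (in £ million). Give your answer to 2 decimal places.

I − A =
  [   0.75    -0.25    -0.05]
  [  -0.20     0.95    -0.15]
  [  -0.40    -0.25     0.65]
Cofactors of I−A, C_ij = (−1)^(i+j)·(minor ij) (rows/columns in the sector order above):
  C_11 = (0.95)(0.65) − (-0.15)(-0.25) = 0.5800
  C_12 = −[(-0.20)(0.65) − (-0.15)(-0.40)] = 0.1900
  C_13 = (-0.20)(-0.25) − (0.95)(-0.40) = 0.4300
  C_21 = −[(-0.25)(0.65) − (-0.05)(-0.25)] = 0.1750
  C_22 = (0.75)(0.65) − (-0.05)(-0.40) = 0.4675
  C_23 = −[(0.75)(-0.25) − (-0.25)(-0.40)] = 0.2875
  C_31 = (-0.25)(-0.15) − (-0.05)(0.95) = 0.0850
  C_32 = −[(0.75)(-0.15) − (-0.05)(-0.20)] = 0.1225
  C_33 = (0.75)(0.95) − (-0.25)(-0.20) = 0.6625
det(I−A) = Σ_j (I−A)_1j·C_1j = (0.75)(0.5800) + (-0.25)(0.1900) + (-0.05)(0.4300) = 0.3660
adj(I−A) = Cᵀ =
  [ 0.5800   0.1750   0.0850]
  [ 0.1900   0.4675   0.1225]
  [ 0.4300   0.2875   0.6625]
(I − A)⁻¹ = adj(I−A) / det(I−A) ≈
  [   1.5847     0.4781     0.2322]
  [   0.5191     1.2773     0.3347]
  [   1.1749     0.7855     1.8101]
x = (I − A)⁻¹ d = adj(I−A)·d / det(I−A), with det(I−A) = 0.3660:
  x_1 = (0.5800·160 + 0.1750·370 + 0.0850·270) / 0.3660 = 180.50 / 0.3660 ≈ 493.17
  x_2 = (0.1900·160 + 0.4675·370 + 0.1225·270) / 0.3660 = 236.45 / 0.3660 ≈ 646.04
  x_3 = (0.4300·160 + 0.2875·370 + 0.6625·270) / 0.3660 = 354.05 / 0.3660 ≈ 967.35

x_1 = 493.17, x_2 = 646.04, x_3 = 967.35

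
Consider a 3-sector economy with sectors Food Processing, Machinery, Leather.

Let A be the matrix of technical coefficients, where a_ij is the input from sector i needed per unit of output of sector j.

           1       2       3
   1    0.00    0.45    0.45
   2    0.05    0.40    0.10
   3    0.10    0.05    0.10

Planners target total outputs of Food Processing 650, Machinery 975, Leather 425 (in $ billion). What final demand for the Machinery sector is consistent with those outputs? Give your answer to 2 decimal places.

d_2 = 510.00

I − A =
  [   1.00    -0.45    -0.45]
  [  -0.05     0.60    -0.10]
  [  -0.10    -0.05     0.90]
d = (I − A) x:
  d_1 = (+1.00)·650 + (-0.45)·975 + (-0.45)·425 = 20.00
  d_2 = (-0.05)·650 + (+0.60)·975 + (-0.10)·425 = 510.00
  d_3 = (-0.10)·650 + (-0.05)·975 + (+0.90)·425 = 268.75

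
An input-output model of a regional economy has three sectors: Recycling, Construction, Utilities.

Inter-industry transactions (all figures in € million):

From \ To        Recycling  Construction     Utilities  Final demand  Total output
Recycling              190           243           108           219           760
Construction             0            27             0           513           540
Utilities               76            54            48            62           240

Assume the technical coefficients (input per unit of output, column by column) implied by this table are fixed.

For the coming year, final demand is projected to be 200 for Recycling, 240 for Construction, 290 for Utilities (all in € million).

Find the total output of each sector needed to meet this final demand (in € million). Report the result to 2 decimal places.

x_1 = 707.78, x_2 = 252.63, x_3 = 482.55

Technical coefficients a_ij = z_ij / X_j:
  a_11 = 190/760 = 0.25, a_21 = 0/760 = 0.00, a_31 = 76/760 = 0.10
  a_12 = 243/540 = 0.45, a_22 = 27/540 = 0.05, a_32 = 54/540 = 0.10
  a_13 = 108/240 = 0.45, a_23 = 0/240 = 0.00, a_33 = 48/240 = 0.20
I − A =
  [   0.75    -0.45    -0.45]
  [   0.00     0.95     0.00]
  [  -0.10    -0.10     0.80]
Cofactors of I−A, C_ij = (−1)^(i+j)·(minor ij) (rows/columns in the sector order above):
  C_11 = (0.95)(0.80) − (0.00)(-0.10) = 0.7600
  C_12 = −[(0.00)(0.80) − (0.00)(-0.10)] = 0.0000
  C_13 = (0.00)(-0.10) − (0.95)(-0.10) = 0.0950
  C_21 = −[(-0.45)(0.80) − (-0.45)(-0.10)] = 0.4050
  C_22 = (0.75)(0.80) − (-0.45)(-0.10) = 0.5550
  C_23 = −[(0.75)(-0.10) − (-0.45)(-0.10)] = 0.1200
  C_31 = (-0.45)(0.00) − (-0.45)(0.95) = 0.4275
  C_32 = −[(0.75)(0.00) − (-0.45)(0.00)] = 0.0000
  C_33 = (0.75)(0.95) − (-0.45)(0.00) = 0.7125
det(I−A) = Σ_j (I−A)_1j·C_1j = (0.75)(0.7600) + (-0.45)(0.0000) + (-0.45)(0.0950) = 0.52725
adj(I−A) = Cᵀ =
  [ 0.7600   0.4050   0.4275]
  [ 0.0000   0.5550   0.0000]
  [ 0.0950   0.1200   0.7125]
(I − A)⁻¹ = adj(I−A) / det(I−A) ≈
  [   1.4414     0.7681     0.8108]
  [   0.0000     1.0526     0.0000]
  [   0.1802     0.2276     1.3514]
x = (I − A)⁻¹ d = adj(I−A)·d / det(I−A), with det(I−A) = 0.52725:
  x_1 = (0.7600·200 + 0.4050·240 + 0.4275·290) / 0.52725 = 373.175 / 0.52725 ≈ 707.78
  x_2 = (0.0000·200 + 0.5550·240 + 0.0000·290) / 0.52725 = 133.20 / 0.52725 ≈ 252.63
  x_3 = (0.0950·200 + 0.1200·240 + 0.7125·290) / 0.52725 = 254.425 / 0.52725 ≈ 482.55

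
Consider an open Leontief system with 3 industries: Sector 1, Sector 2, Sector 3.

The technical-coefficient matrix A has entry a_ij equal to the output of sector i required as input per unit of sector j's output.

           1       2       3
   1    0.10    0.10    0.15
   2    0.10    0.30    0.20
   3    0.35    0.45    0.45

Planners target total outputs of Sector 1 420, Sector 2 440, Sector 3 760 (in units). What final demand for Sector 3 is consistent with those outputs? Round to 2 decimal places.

d_3 = 73.00

I − A =
  [   0.90    -0.10    -0.15]
  [  -0.10     0.70    -0.20]
  [  -0.35    -0.45     0.55]
d = (I − A) x:
  d_1 = (+0.90)·420 + (-0.10)·440 + (-0.15)·760 = 220.00
  d_2 = (-0.10)·420 + (+0.70)·440 + (-0.20)·760 = 114.00
  d_3 = (-0.35)·420 + (-0.45)·440 + (+0.55)·760 = 73.00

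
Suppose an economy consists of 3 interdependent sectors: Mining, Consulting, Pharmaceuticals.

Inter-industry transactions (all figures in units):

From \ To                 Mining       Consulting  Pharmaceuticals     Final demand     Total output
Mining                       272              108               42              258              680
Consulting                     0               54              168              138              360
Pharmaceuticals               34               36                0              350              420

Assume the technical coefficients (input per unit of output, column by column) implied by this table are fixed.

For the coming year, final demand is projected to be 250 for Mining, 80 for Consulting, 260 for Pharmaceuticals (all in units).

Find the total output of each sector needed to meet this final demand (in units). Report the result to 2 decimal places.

x_1 = 589.81, x_2 = 241.72, x_3 = 313.66

Technical coefficients a_ij = z_ij / X_j:
  a_11 = 272/680 = 0.40, a_21 = 0/680 = 0.00, a_31 = 34/680 = 0.05
  a_12 = 108/360 = 0.30, a_22 = 54/360 = 0.15, a_32 = 36/360 = 0.10
  a_13 = 42/420 = 0.10, a_23 = 168/420 = 0.40, a_33 = 0/420 = 0.00
I − A =
  [   0.60    -0.30    -0.10]
  [   0.00     0.85    -0.40]
  [  -0.05    -0.10     1.00]
Cofactors of I−A, C_ij = (−1)^(i+j)·(minor ij) (rows/columns in the sector order above):
  C_11 = (0.85)(1.00) − (-0.40)(-0.10) = 0.8100
  C_12 = −[(0.00)(1.00) − (-0.40)(-0.05)] = 0.0200
  C_13 = (0.00)(-0.10) − (0.85)(-0.05) = 0.0425
  C_21 = −[(-0.30)(1.00) − (-0.10)(-0.10)] = 0.3100
  C_22 = (0.60)(1.00) − (-0.10)(-0.05) = 0.5950
  C_23 = −[(0.60)(-0.10) − (-0.30)(-0.05)] = 0.0750
  C_31 = (-0.30)(-0.40) − (-0.10)(0.85) = 0.2050
  C_32 = −[(0.60)(-0.40) − (-0.10)(0.00)] = 0.2400
  C_33 = (0.60)(0.85) − (-0.30)(0.00) = 0.5100
det(I−A) = Σ_j (I−A)_1j·C_1j = (0.60)(0.8100) + (-0.30)(0.0200) + (-0.10)(0.0425) = 0.47575
adj(I−A) = Cᵀ =
  [ 0.8100   0.3100   0.2050]
  [ 0.0200   0.5950   0.2400]
  [ 0.0425   0.0750   0.5100]
(I − A)⁻¹ = adj(I−A) / det(I−A) ≈
  [   1.7026     0.6516     0.4309]
  [   0.0420     1.2507     0.5045]
  [   0.0893     0.1576     1.0720]
x = (I − A)⁻¹ d = adj(I−A)·d / det(I−A), with det(I−A) = 0.47575:
  x_1 = (0.8100·250 + 0.3100·80 + 0.2050·260) / 0.47575 = 280.60 / 0.47575 ≈ 589.81
  x_2 = (0.0200·250 + 0.5950·80 + 0.2400·260) / 0.47575 = 115.00 / 0.47575 ≈ 241.72
  x_3 = (0.0425·250 + 0.0750·80 + 0.5100·260) / 0.47575 = 149.225 / 0.47575 ≈ 313.66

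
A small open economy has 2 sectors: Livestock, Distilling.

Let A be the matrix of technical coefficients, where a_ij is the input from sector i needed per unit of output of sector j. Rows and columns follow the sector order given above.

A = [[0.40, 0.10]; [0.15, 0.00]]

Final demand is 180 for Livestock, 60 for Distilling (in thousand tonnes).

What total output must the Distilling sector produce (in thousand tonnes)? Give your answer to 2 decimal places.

x_D = 107.69

I − A =
  [   0.60    -0.10]
  [  -0.15     1.00]
det(I−A) = (0.60)(1.00) − (-0.10)(-0.15) = 0.5850
adj(I−A) = [[1.00, 0.10], [0.15, 0.60]]
(I − A)⁻¹ = adj(I−A) / det(I−A) ≈
  [   1.7094     0.1709]
  [   0.2564     1.0256]
x = (I − A)⁻¹ d = adj(I−A)·d / det(I−A), with det(I−A) = 0.5850:
  x_L = (1.00·180 + 0.10·60) / 0.5850 = 186.00 / 0.5850 ≈ 317.95
  x_D = (0.15·180 + 0.60·60) / 0.5850 = 63.00 / 0.5850 ≈ 107.69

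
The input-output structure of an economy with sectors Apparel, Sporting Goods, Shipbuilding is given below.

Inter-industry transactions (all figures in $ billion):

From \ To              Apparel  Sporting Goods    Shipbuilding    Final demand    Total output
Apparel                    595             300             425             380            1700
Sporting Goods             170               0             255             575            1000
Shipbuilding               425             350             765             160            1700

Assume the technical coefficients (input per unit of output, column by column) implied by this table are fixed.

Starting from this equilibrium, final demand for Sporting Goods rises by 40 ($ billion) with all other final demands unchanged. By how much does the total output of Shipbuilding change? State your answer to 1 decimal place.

Technical coefficients a_ij = z_ij / X_j:
  a_11 = 595/1700 = 0.35, a_21 = 170/1700 = 0.10, a_31 = 425/1700 = 0.25
  a_12 = 300/1000 = 0.30, a_22 = 0/1000 = 0.00, a_32 = 350/1000 = 0.35
  a_13 = 425/1700 = 0.25, a_23 = 255/1700 = 0.15, a_33 = 765/1700 = 0.45
I − A =
  [   0.65    -0.30    -0.25]
  [  -0.10     1.00    -0.15]
  [  -0.25    -0.35     0.55]
Cofactors of I−A, C_ij = (−1)^(i+j)·(minor ij) (rows/columns in the sector order above):
  C_11 = (1.00)(0.55) − (-0.15)(-0.35) = 0.4975
  C_12 = −[(-0.10)(0.55) − (-0.15)(-0.25)] = 0.0925
  C_13 = (-0.10)(-0.35) − (1.00)(-0.25) = 0.2850
  C_21 = −[(-0.30)(0.55) − (-0.25)(-0.35)] = 0.2525
  C_22 = (0.65)(0.55) − (-0.25)(-0.25) = 0.2950
  C_23 = −[(0.65)(-0.35) − (-0.30)(-0.25)] = 0.3025
  C_31 = (-0.30)(-0.15) − (-0.25)(1.00) = 0.2950
  C_32 = −[(0.65)(-0.15) − (-0.25)(-0.10)] = 0.1225
  C_33 = (0.65)(1.00) − (-0.30)(-0.10) = 0.6200
det(I−A) = Σ_j (I−A)_1j·C_1j = (0.65)(0.4975) + (-0.30)(0.0925) + (-0.25)(0.2850) = 0.224375
adj(I−A) = Cᵀ =
  [ 0.4975   0.2525   0.2950]
  [ 0.0925   0.2950   0.1225]
  [ 0.2850   0.3025   0.6200]
(I − A)⁻¹ = adj(I−A) / det(I−A) ≈
  [   2.2173     1.1253     1.3148]
  [   0.4123     1.3148     0.5460]
  [   1.2702     1.3482     2.7632]
Δx = (I − A)⁻¹ Δd with Δd having +40 in the Sporting Goods component and 0 elsewhere.
So Δx_3 = L_32 · (+40), where L_32 = adj(I−A)_32 / det(I−A) = 0.3025 / 0.224375.
Δx_3 = 0.3025 × (+40) / 0.224375 = 12.10 / 0.224375 ≈ 53.9.

Δx_3 = 53.9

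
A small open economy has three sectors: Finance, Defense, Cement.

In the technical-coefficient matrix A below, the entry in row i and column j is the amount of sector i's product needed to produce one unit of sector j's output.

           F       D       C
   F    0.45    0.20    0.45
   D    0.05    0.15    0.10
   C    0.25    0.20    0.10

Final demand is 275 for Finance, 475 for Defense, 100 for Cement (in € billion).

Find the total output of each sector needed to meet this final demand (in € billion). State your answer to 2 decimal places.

I − A =
  [   0.55    -0.20    -0.45]
  [  -0.05     0.85    -0.10]
  [  -0.25    -0.20     0.90]
Cofactors of I−A, C_ij = (−1)^(i+j)·(minor ij) (rows/columns in the sector order above):
  C_11 = (0.85)(0.90) − (-0.10)(-0.20) = 0.7450
  C_12 = −[(-0.05)(0.90) − (-0.10)(-0.25)] = 0.0700
  C_13 = (-0.05)(-0.20) − (0.85)(-0.25) = 0.2225
  C_21 = −[(-0.20)(0.90) − (-0.45)(-0.20)] = 0.2700
  C_22 = (0.55)(0.90) − (-0.45)(-0.25) = 0.3825
  C_23 = −[(0.55)(-0.20) − (-0.20)(-0.25)] = 0.1600
  C_31 = (-0.20)(-0.10) − (-0.45)(0.85) = 0.4025
  C_32 = −[(0.55)(-0.10) − (-0.45)(-0.05)] = 0.0775
  C_33 = (0.55)(0.85) − (-0.20)(-0.05) = 0.4575
det(I−A) = Σ_j (I−A)_1j·C_1j = (0.55)(0.7450) + (-0.20)(0.0700) + (-0.45)(0.2225) = 0.295625
adj(I−A) = Cᵀ =
  [ 0.7450   0.2700   0.4025]
  [ 0.0700   0.3825   0.0775]
  [ 0.2225   0.1600   0.4575]
(I − A)⁻¹ = adj(I−A) / det(I−A) ≈
  [   2.5201     0.9133     1.3615]
  [   0.2368     1.2939     0.2622]
  [   0.7526     0.5412     1.5476]
x = (I − A)⁻¹ d = adj(I−A)·d / det(I−A), with det(I−A) = 0.295625:
  x_F = (0.7450·275 + 0.2700·475 + 0.4025·100) / 0.295625 = 373.375 / 0.295625 ≈ 1263.00
  x_D = (0.0700·275 + 0.3825·475 + 0.0775·100) / 0.295625 = 208.6875 / 0.295625 ≈ 705.92
  x_C = (0.2225·275 + 0.1600·475 + 0.4575·100) / 0.295625 = 182.9375 / 0.295625 ≈ 618.82

x_F = 1263.00, x_D = 705.92, x_C = 618.82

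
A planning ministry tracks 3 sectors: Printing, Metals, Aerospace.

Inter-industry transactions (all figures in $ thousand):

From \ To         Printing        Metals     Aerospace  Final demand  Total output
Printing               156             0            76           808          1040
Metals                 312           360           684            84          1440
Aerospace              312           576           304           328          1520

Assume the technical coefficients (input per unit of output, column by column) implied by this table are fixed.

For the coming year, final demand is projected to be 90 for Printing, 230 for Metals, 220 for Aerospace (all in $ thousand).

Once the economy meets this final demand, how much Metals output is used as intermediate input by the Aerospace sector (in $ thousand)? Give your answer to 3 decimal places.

z_23 = 330.464

Technical coefficients a_ij = z_ij / X_j:
  a_11 = 156/1040 = 0.15, a_21 = 312/1040 = 0.30, a_31 = 312/1040 = 0.30
  a_12 = 0/1440 = 0.00, a_22 = 360/1440 = 0.25, a_32 = 576/1440 = 0.40
  a_13 = 76/1520 = 0.05, a_23 = 684/1520 = 0.45, a_33 = 304/1520 = 0.20
I − A =
  [   0.85     0.00    -0.05]
  [  -0.30     0.75    -0.45]
  [  -0.30    -0.40     0.80]
Cofactors of I−A, C_ij = (−1)^(i+j)·(minor ij) (rows/columns in the sector order above):
  C_11 = (0.75)(0.80) − (-0.45)(-0.40) = 0.4200
  C_12 = −[(-0.30)(0.80) − (-0.45)(-0.30)] = 0.3750
  C_13 = (-0.30)(-0.40) − (0.75)(-0.30) = 0.3450
  C_21 = −[(0.00)(0.80) − (-0.05)(-0.40)] = 0.0200
  C_22 = (0.85)(0.80) − (-0.05)(-0.30) = 0.6650
  C_23 = −[(0.85)(-0.40) − (0.00)(-0.30)] = 0.3400
  C_31 = (0.00)(-0.45) − (-0.05)(0.75) = 0.0375
  C_32 = −[(0.85)(-0.45) − (-0.05)(-0.30)] = 0.3975
  C_33 = (0.85)(0.75) − (0.00)(-0.30) = 0.6375
det(I−A) = Σ_j (I−A)_1j·C_1j = (0.85)(0.4200) + (0.00)(0.3750) + (-0.05)(0.3450) = 0.33975
adj(I−A) = Cᵀ =
  [ 0.4200   0.0200   0.0375]
  [ 0.3750   0.6650   0.3975]
  [ 0.3450   0.3400   0.6375]
(I − A)⁻¹ = adj(I−A) / det(I−A) ≈
  [   1.2362     0.0589     0.1104]
  [   1.1038     1.9573     1.1700]
  [   1.0155     1.0007     1.8764]
First solve x = (I − A)⁻¹ d = adj(I−A)·d / det(I−A); in particular x_3 = (0.3450·90 + 0.3400·230 + 0.6375·220) / 0.33975 = 249.50 / 0.33975 ≈ 734.36350.
Intermediate flow from 2 to 3: z_23 = a_23 · x_3 = 0.45 × 249.50 / 0.33975 = 112.275 / 0.33975 ≈ 330.464.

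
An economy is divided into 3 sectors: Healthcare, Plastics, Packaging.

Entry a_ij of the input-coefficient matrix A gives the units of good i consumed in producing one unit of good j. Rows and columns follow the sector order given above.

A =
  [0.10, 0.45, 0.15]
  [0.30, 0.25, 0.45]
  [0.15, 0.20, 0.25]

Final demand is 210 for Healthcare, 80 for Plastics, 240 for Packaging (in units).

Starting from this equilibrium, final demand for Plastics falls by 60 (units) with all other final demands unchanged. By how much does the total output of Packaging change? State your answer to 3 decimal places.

I − A =
  [   0.90    -0.45    -0.15]
  [  -0.30     0.75    -0.45]
  [  -0.15    -0.20     0.75]
Cofactors of I−A, C_ij = (−1)^(i+j)·(minor ij) (rows/columns in the sector order above):
  C_11 = (0.75)(0.75) − (-0.45)(-0.20) = 0.4725
  C_12 = −[(-0.30)(0.75) − (-0.45)(-0.15)] = 0.2925
  C_13 = (-0.30)(-0.20) − (0.75)(-0.15) = 0.1725
  C_21 = −[(-0.45)(0.75) − (-0.15)(-0.20)] = 0.3675
  C_22 = (0.90)(0.75) − (-0.15)(-0.15) = 0.6525
  C_23 = −[(0.90)(-0.20) − (-0.45)(-0.15)] = 0.2475
  C_31 = (-0.45)(-0.45) − (-0.15)(0.75) = 0.3150
  C_32 = −[(0.90)(-0.45) − (-0.15)(-0.30)] = 0.4500
  C_33 = (0.90)(0.75) − (-0.45)(-0.30) = 0.5400
det(I−A) = Σ_j (I−A)_1j·C_1j = (0.90)(0.4725) + (-0.45)(0.2925) + (-0.15)(0.1725) = 0.26775
adj(I−A) = Cᵀ =
  [ 0.4725   0.3675   0.3150]
  [ 0.2925   0.6525   0.4500]
  [ 0.1725   0.2475   0.5400]
(I − A)⁻¹ = adj(I−A) / det(I−A) ≈
  [   1.7647     1.3725     1.1765]
  [   1.0924     2.4370     1.6807]
  [   0.6443     0.9244     2.0168]
Δx = (I − A)⁻¹ Δd with Δd having -60 in the Plastics component and 0 elsewhere.
So Δx_3 = L_32 · (-60), where L_32 = adj(I−A)_32 / det(I−A) = 0.2475 / 0.26775.
Δx_3 = 0.2475 × (-60) / 0.26775 = -14.85 / 0.26775 ≈ -55.462.

Δx_3 = -55.462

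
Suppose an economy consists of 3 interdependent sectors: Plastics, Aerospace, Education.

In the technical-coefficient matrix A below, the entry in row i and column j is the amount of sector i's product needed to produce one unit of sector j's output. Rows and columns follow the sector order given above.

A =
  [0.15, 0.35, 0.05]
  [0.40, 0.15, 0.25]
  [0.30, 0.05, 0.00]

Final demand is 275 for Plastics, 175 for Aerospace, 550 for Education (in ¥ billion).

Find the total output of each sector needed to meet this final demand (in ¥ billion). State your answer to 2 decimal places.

x_1 = 683.43, x_2 = 760.75, x_3 = 793.07

I − A =
  [   0.85    -0.35    -0.05]
  [  -0.40     0.85    -0.25]
  [  -0.30    -0.05     1.00]
Cofactors of I−A, C_ij = (−1)^(i+j)·(minor ij) (rows/columns in the sector order above):
  C_11 = (0.85)(1.00) − (-0.25)(-0.05) = 0.8375
  C_12 = −[(-0.40)(1.00) − (-0.25)(-0.30)] = 0.4750
  C_13 = (-0.40)(-0.05) − (0.85)(-0.30) = 0.2750
  C_21 = −[(-0.35)(1.00) − (-0.05)(-0.05)] = 0.3525
  C_22 = (0.85)(1.00) − (-0.05)(-0.30) = 0.8350
  C_23 = −[(0.85)(-0.05) − (-0.35)(-0.30)] = 0.1475
  C_31 = (-0.35)(-0.25) − (-0.05)(0.85) = 0.1300
  C_32 = −[(0.85)(-0.25) − (-0.05)(-0.40)] = 0.2325
  C_33 = (0.85)(0.85) − (-0.35)(-0.40) = 0.5825
det(I−A) = Σ_j (I−A)_1j·C_1j = (0.85)(0.8375) + (-0.35)(0.4750) + (-0.05)(0.2750) = 0.531875
adj(I−A) = Cᵀ =
  [ 0.8375   0.3525   0.1300]
  [ 0.4750   0.8350   0.2325]
  [ 0.2750   0.1475   0.5825]
(I − A)⁻¹ = adj(I−A) / det(I−A) ≈
  [   1.5746     0.6627     0.2444]
  [   0.8931     1.5699     0.4371]
  [   0.5170     0.2773     1.0952]
x = (I − A)⁻¹ d = adj(I−A)·d / det(I−A), with det(I−A) = 0.531875:
  x_1 = (0.8375·275 + 0.3525·175 + 0.1300·550) / 0.531875 = 363.50 / 0.531875 ≈ 683.43
  x_2 = (0.4750·275 + 0.8350·175 + 0.2325·550) / 0.531875 = 404.625 / 0.531875 ≈ 760.75
  x_3 = (0.2750·275 + 0.1475·175 + 0.5825·550) / 0.531875 = 421.8125 / 0.531875 ≈ 793.07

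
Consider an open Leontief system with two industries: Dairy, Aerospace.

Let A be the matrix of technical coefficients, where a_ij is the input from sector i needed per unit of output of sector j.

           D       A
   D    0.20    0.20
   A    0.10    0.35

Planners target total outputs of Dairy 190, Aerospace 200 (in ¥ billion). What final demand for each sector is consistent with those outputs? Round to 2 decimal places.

I − A =
  [   0.80    -0.20]
  [  -0.10     0.65]
d = (I − A) x:
  d_D = (+0.80)·190 + (-0.20)·200 = 112.00
  d_A = (-0.10)·190 + (+0.65)·200 = 111.00

d_D = 112.00, d_A = 111.00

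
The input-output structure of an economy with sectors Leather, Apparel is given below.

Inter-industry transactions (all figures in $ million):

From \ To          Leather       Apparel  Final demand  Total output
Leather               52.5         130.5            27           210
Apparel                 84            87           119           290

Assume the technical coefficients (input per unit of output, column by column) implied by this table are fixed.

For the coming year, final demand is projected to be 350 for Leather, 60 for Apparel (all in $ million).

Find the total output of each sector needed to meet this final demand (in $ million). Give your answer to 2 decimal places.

x_L = 788.41, x_A = 536.23

Technical coefficients a_ij = z_ij / X_j:
  a_LL = 52.5/210 = 0.25, a_AL = 84/210 = 0.40
  a_LA = 130.5/290 = 0.45, a_AA = 87/290 = 0.30
I − A =
  [   0.75    -0.45]
  [  -0.40     0.70]
det(I−A) = (0.75)(0.70) − (-0.45)(-0.40) = 0.3450
adj(I−A) = [[0.70, 0.45], [0.40, 0.75]]
(I − A)⁻¹ = adj(I−A) / det(I−A) ≈
  [   2.0290     1.3043]
  [   1.1594     2.1739]
x = (I − A)⁻¹ d = adj(I−A)·d / det(I−A), with det(I−A) = 0.3450:
  x_L = (0.70·350 + 0.45·60) / 0.3450 = 272.00 / 0.3450 ≈ 788.41
  x_A = (0.40·350 + 0.75·60) / 0.3450 = 185.00 / 0.3450 ≈ 536.23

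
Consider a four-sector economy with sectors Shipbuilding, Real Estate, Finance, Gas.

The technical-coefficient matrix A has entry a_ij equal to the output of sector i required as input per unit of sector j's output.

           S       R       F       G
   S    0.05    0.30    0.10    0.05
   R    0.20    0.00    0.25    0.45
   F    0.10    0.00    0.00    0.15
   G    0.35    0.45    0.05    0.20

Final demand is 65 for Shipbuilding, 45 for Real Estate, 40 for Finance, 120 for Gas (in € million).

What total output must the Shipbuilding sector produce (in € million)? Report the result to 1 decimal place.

x_S = 198.2

I − A =
  [   0.95    -0.30    -0.10    -0.05]
  [  -0.20     1.00    -0.25    -0.45]
  [  -0.10     0.00     1.00    -0.15]
  [  -0.35    -0.45    -0.05     0.80]
Compute the cofactors C_ij = (−1)^(i+j)·(3×3 minor ij) of I−A; the adjugate is their transpose:
adj(I−A) = Cᵀ =
  [ 0.573125   0.267000   0.134625   0.211250]
  [ 0.351375   0.721875   0.239250   0.472875]
  [ 0.125750   0.106125   0.450375   0.152000]
  [ 0.456250   0.529500   0.221625   0.872500]
det(I−A) = Σ_j (I−A)_1j·C_1j = (0.95)(0.573125) + (-0.30)(0.351375) + (-0.10)(0.125750) + (-0.05)(0.456250) = 0.40366875
(I − A)⁻¹ = adj(I−A) / det(I−A) ≈
  [   1.4198     0.6614     0.3335     0.5233]
  [   0.8705     1.7883     0.5927     1.1714]
  [   0.3115     0.2629     1.1157     0.3765]
  [   1.1303     1.3117     0.5490     2.1614]
x = (I − A)⁻¹ d = adj(I−A)·d / det(I−A), with det(I−A) = 0.40366875:
  x_S = (0.573125·65 + 0.267000·45 + 0.134625·40 + 0.211250·120) / 0.40366875 = 80.003125 / 0.40366875 ≈ 198.2
  x_R = (0.351375·65 + 0.721875·45 + 0.239250·40 + 0.472875·120) / 0.40366875 = 121.63875 / 0.40366875 ≈ 301.3
  x_F = (0.125750·65 + 0.106125·45 + 0.450375·40 + 0.152000·120) / 0.40366875 = 49.204375 / 0.40366875 ≈ 121.9
  x_G = (0.456250·65 + 0.529500·45 + 0.221625·40 + 0.872500·120) / 0.40366875 = 167.04875 / 0.40366875 ≈ 413.8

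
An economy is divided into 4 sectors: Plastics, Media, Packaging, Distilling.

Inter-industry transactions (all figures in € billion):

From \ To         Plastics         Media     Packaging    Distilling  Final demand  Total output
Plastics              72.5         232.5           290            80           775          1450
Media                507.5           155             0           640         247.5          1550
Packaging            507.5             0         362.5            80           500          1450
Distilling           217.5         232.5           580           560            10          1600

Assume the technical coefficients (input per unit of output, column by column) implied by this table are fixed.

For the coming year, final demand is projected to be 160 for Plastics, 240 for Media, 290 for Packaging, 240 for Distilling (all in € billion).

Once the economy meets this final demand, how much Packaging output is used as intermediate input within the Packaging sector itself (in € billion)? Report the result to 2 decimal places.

Technical coefficients a_ij = z_ij / X_j:
  a_11 = 72.5/1450 = 0.05, a_21 = 507.5/1450 = 0.35, a_31 = 507.5/1450 = 0.35, a_41 = 217.5/1450 = 0.15
  a_12 = 232.5/1550 = 0.15, a_22 = 155/1550 = 0.10, a_32 = 0/1550 = 0.00, a_42 = 232.5/1550 = 0.15
  a_13 = 290/1450 = 0.20, a_23 = 0/1450 = 0.00, a_33 = 362.5/1450 = 0.25, a_43 = 580/1450 = 0.40
  a_14 = 80/1600 = 0.05, a_24 = 640/1600 = 0.40, a_34 = 80/1600 = 0.05, a_44 = 560/1600 = 0.35
I − A =
  [   0.95    -0.15    -0.20    -0.05]
  [  -0.35     0.90     0.00    -0.40]
  [  -0.35     0.00     0.75    -0.05]
  [  -0.15    -0.15    -0.40     0.65]
Compute the cofactors C_ij = (−1)^(i+j)·(3×3 minor ij) of I−A; the adjugate is their transpose:
adj(I−A) = Cᵀ =
  [ 0.375750   0.077250   0.147000   0.087750]
  [ 0.264625   0.384500   0.216500   0.273625]
  [ 0.193125   0.045000   0.446250   0.076875]
  [ 0.266625   0.134250   0.358500   0.538875]
det(I−A) = Σ_j (I−A)_1j·C_1j = (0.95)(0.375750) + (-0.15)(0.264625) + (-0.20)(0.193125) + (-0.05)(0.266625) = 0.2653125
(I − A)⁻¹ = adj(I−A) / det(I−A) ≈
  [   1.4163     0.2912     0.5541     0.3307]
  [   0.9974     1.4492     0.8160     1.0313]
  [   0.7279     0.1696     1.6820     0.2898]
  [   1.0049     0.5060     1.3512     2.0311]
First solve x = (I − A)⁻¹ d = adj(I−A)·d / det(I−A); in particular x_3 = (0.193125·160 + 0.045000·240 + 0.446250·290 + 0.076875·240) / 0.2653125 = 189.5625 / 0.2653125 ≈ 714.4876.
Intermediate flow from 3 to 3: z_33 = a_33 · x_3 = 0.25 × 189.5625 / 0.2653125 = 47.390625 / 0.2653125 ≈ 178.62.

z_33 = 178.62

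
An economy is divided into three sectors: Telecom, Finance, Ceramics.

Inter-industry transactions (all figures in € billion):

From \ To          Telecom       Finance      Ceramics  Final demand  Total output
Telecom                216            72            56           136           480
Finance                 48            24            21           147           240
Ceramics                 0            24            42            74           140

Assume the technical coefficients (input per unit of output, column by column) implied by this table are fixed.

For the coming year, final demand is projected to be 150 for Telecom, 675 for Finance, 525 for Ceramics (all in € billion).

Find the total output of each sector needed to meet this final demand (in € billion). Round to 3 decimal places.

Technical coefficients a_ij = z_ij / X_j:
  a_TT = 216/480 = 0.45, a_FT = 48/480 = 0.10, a_CT = 0/480 = 0.00
  a_TF = 72/240 = 0.30, a_FF = 24/240 = 0.10, a_CF = 24/240 = 0.10
  a_TC = 56/140 = 0.40, a_FC = 21/140 = 0.15, a_CC = 42/140 = 0.30
I − A =
  [   0.55    -0.30    -0.40]
  [  -0.10     0.90    -0.15]
  [   0.00    -0.10     0.70]
Cofactors of I−A, C_ij = (−1)^(i+j)·(minor ij) (rows/columns in the sector order above):
  C_11 = (0.90)(0.70) − (-0.15)(-0.10) = 0.6150
  C_12 = −[(-0.10)(0.70) − (-0.15)(0.00)] = 0.0700
  C_13 = (-0.10)(-0.10) − (0.90)(0.00) = 0.0100
  C_21 = −[(-0.30)(0.70) − (-0.40)(-0.10)] = 0.2500
  C_22 = (0.55)(0.70) − (-0.40)(0.00) = 0.3850
  C_23 = −[(0.55)(-0.10) − (-0.30)(0.00)] = 0.0550
  C_31 = (-0.30)(-0.15) − (-0.40)(0.90) = 0.4050
  C_32 = −[(0.55)(-0.15) − (-0.40)(-0.10)] = 0.1225
  C_33 = (0.55)(0.90) − (-0.30)(-0.10) = 0.4650
det(I−A) = Σ_j (I−A)_1j·C_1j = (0.55)(0.6150) + (-0.30)(0.0700) + (-0.40)(0.0100) = 0.31325
adj(I−A) = Cᵀ =
  [ 0.6150   0.2500   0.4050]
  [ 0.0700   0.3850   0.1225]
  [ 0.0100   0.0550   0.4650]
(I − A)⁻¹ = adj(I−A) / det(I−A) ≈
  [   1.9633     0.7981     1.2929]
  [   0.2235     1.2291     0.3911]
  [   0.0319     0.1756     1.4844]
x = (I − A)⁻¹ d = adj(I−A)·d / det(I−A), with det(I−A) = 0.31325:
  x_T = (0.6150·150 + 0.2500·675 + 0.4050·525) / 0.31325 = 473.625 / 0.31325 ≈ 1511.971
  x_F = (0.0700·150 + 0.3850·675 + 0.1225·525) / 0.31325 = 334.6875 / 0.31325 ≈ 1068.436
  x_C = (0.0100·150 + 0.0550·675 + 0.4650·525) / 0.31325 = 282.75 / 0.31325 ≈ 902.634

x_T = 1511.971, x_F = 1068.436, x_C = 902.634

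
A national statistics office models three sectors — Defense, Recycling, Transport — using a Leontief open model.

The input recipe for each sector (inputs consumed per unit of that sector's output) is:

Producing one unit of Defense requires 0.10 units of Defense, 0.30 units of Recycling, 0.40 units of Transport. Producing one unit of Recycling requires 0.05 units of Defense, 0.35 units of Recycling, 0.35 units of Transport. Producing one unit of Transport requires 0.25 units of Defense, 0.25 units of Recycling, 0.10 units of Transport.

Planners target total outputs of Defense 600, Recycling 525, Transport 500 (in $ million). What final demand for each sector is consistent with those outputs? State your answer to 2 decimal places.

d_D = 388.75, d_R = 36.25, d_T = 26.25

I − A =
  [   0.90    -0.05    -0.25]
  [  -0.30     0.65    -0.25]
  [  -0.40    -0.35     0.90]
d = (I − A) x:
  d_D = (+0.90)·600 + (-0.05)·525 + (-0.25)·500 = 388.75
  d_R = (-0.30)·600 + (+0.65)·525 + (-0.25)·500 = 36.25
  d_T = (-0.40)·600 + (-0.35)·525 + (+0.90)·500 = 26.25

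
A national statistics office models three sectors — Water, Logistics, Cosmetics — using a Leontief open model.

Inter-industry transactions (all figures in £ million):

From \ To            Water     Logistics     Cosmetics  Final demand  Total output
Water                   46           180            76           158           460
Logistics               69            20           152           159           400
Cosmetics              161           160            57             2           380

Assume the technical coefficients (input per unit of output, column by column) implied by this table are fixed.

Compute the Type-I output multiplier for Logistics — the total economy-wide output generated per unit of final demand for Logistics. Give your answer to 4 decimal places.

m_L = 4.3634

Technical coefficients a_ij = z_ij / X_j:
  a_WW = 46/460 = 0.10, a_LW = 69/460 = 0.15, a_CW = 161/460 = 0.35
  a_WL = 180/400 = 0.45, a_LL = 20/400 = 0.05, a_CL = 160/400 = 0.40
  a_WC = 76/380 = 0.20, a_LC = 152/380 = 0.40, a_CC = 57/380 = 0.15
I − A =
  [   0.90    -0.45    -0.20]
  [  -0.15     0.95    -0.40]
  [  -0.35    -0.40     0.85]
Cofactors of I−A, C_ij = (−1)^(i+j)·(minor ij) (rows/columns in the sector order above):
  C_11 = (0.95)(0.85) − (-0.40)(-0.40) = 0.6475
  C_12 = −[(-0.15)(0.85) − (-0.40)(-0.35)] = 0.2675
  C_13 = (-0.15)(-0.40) − (0.95)(-0.35) = 0.3925
  C_21 = −[(-0.45)(0.85) − (-0.20)(-0.40)] = 0.4625
  C_22 = (0.90)(0.85) − (-0.20)(-0.35) = 0.6950
  C_23 = −[(0.90)(-0.40) − (-0.45)(-0.35)] = 0.5175
  C_31 = (-0.45)(-0.40) − (-0.20)(0.95) = 0.3700
  C_32 = −[(0.90)(-0.40) − (-0.20)(-0.15)] = 0.3900
  C_33 = (0.90)(0.95) − (-0.45)(-0.15) = 0.7875
det(I−A) = Σ_j (I−A)_1j·C_1j = (0.90)(0.6475) + (-0.45)(0.2675) + (-0.20)(0.3925) = 0.383875
adj(I−A) = Cᵀ =
  [ 0.6475   0.4625   0.3700]
  [ 0.2675   0.6950   0.3900]
  [ 0.3925   0.5175   0.7875]
(I − A)⁻¹ = adj(I−A) / det(I−A) ≈
  [   1.68675     1.20482     0.96386]
  [   0.69684     1.81049     1.01596]
  [   1.02247     1.34810     2.05145]
The output multiplier for sector j is the column-j sum of the Leontief inverse (I − A)⁻¹ = adj(I−A) / det(I−A).
Column L of adj(I−A): (0.4625, 0.6950, 0.5175); det(I−A) = 0.383875.
m_L = (0.4625 + 0.6950 + 0.5175) / 0.383875 = 1.675 / 0.383875 ≈ 4.3634.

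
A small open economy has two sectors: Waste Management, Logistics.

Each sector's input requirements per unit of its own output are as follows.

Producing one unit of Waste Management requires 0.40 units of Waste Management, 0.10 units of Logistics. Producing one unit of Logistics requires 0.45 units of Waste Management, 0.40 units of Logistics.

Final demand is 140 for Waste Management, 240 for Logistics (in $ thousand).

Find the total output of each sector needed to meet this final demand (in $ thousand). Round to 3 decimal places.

I − A =
  [   0.60    -0.45]
  [  -0.10     0.60]
det(I−A) = (0.60)(0.60) − (-0.45)(-0.10) = 0.3150
adj(I−A) = [[0.60, 0.45], [0.10, 0.60]]
(I − A)⁻¹ = adj(I−A) / det(I−A) ≈
  [   1.9048     1.4286]
  [   0.3175     1.9048]
x = (I − A)⁻¹ d = adj(I−A)·d / det(I−A), with det(I−A) = 0.3150:
  x_1 = (0.60·140 + 0.45·240) / 0.3150 = 192.00 / 0.3150 ≈ 609.524
  x_2 = (0.10·140 + 0.60·240) / 0.3150 = 158.00 / 0.3150 ≈ 501.587

x_1 = 609.524, x_2 = 501.587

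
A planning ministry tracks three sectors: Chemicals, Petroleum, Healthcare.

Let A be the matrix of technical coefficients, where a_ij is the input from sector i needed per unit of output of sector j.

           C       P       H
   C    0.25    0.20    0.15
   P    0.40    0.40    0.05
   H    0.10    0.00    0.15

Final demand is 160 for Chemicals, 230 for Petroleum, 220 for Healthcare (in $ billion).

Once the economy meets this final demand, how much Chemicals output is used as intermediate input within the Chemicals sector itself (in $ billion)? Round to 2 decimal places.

I − A =
  [   0.75    -0.20    -0.15]
  [  -0.40     0.60    -0.05]
  [  -0.10     0.00     0.85]
Cofactors of I−A, C_ij = (−1)^(i+j)·(minor ij) (rows/columns in the sector order above):
  C_11 = (0.60)(0.85) − (-0.05)(0.00) = 0.5100
  C_12 = −[(-0.40)(0.85) − (-0.05)(-0.10)] = 0.3450
  C_13 = (-0.40)(0.00) − (0.60)(-0.10) = 0.0600
  C_21 = −[(-0.20)(0.85) − (-0.15)(0.00)] = 0.1700
  C_22 = (0.75)(0.85) − (-0.15)(-0.10) = 0.6225
  C_23 = −[(0.75)(0.00) − (-0.20)(-0.10)] = 0.0200
  C_31 = (-0.20)(-0.05) − (-0.15)(0.60) = 0.1000
  C_32 = −[(0.75)(-0.05) − (-0.15)(-0.40)] = 0.0975
  C_33 = (0.75)(0.60) − (-0.20)(-0.40) = 0.3700
det(I−A) = Σ_j (I−A)_1j·C_1j = (0.75)(0.5100) + (-0.20)(0.3450) + (-0.15)(0.0600) = 0.3045
adj(I−A) = Cᵀ =
  [ 0.5100   0.1700   0.1000]
  [ 0.3450   0.6225   0.0975]
  [ 0.0600   0.0200   0.3700]
(I − A)⁻¹ = adj(I−A) / det(I−A) ≈
  [   1.6749     0.5583     0.3284]
  [   1.1330     2.0443     0.3202]
  [   0.1970     0.0657     1.2151]
First solve x = (I − A)⁻¹ d = adj(I−A)·d / det(I−A); in particular x_C = (0.5100·160 + 0.1700·230 + 0.1000·220) / 0.3045 = 142.70 / 0.3045 ≈ 468.6371.
Intermediate flow from C to C: z_CC = a_CC · x_C = 0.25 × 142.70 / 0.3045 = 35.675 / 0.3045 ≈ 117.16.

z_CC = 117.16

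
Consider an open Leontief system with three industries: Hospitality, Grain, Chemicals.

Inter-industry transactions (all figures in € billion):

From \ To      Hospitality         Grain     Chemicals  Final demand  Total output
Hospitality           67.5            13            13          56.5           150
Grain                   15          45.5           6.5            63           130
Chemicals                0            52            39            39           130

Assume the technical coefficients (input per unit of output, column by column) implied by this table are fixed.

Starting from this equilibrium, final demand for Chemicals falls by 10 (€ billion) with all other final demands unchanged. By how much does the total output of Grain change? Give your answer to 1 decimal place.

Technical coefficients a_ij = z_ij / X_j:
  a_HH = 67.5/150 = 0.45, a_GH = 15/150 = 0.10, a_CH = 0/150 = 0.00
  a_HG = 13/130 = 0.10, a_GG = 45.5/130 = 0.35, a_CG = 52/130 = 0.40
  a_HC = 13/130 = 0.10, a_GC = 6.5/130 = 0.05, a_CC = 39/130 = 0.30
I − A =
  [   0.55    -0.10    -0.10]
  [  -0.10     0.65    -0.05]
  [   0.00    -0.40     0.70]
Cofactors of I−A, C_ij = (−1)^(i+j)·(minor ij) (rows/columns in the sector order above):
  C_11 = (0.65)(0.70) − (-0.05)(-0.40) = 0.4350
  C_12 = −[(-0.10)(0.70) − (-0.05)(0.00)] = 0.0700
  C_13 = (-0.10)(-0.40) − (0.65)(0.00) = 0.0400
  C_21 = −[(-0.10)(0.70) − (-0.10)(-0.40)] = 0.1100
  C_22 = (0.55)(0.70) − (-0.10)(0.00) = 0.3850
  C_23 = −[(0.55)(-0.40) − (-0.10)(0.00)] = 0.2200
  C_31 = (-0.10)(-0.05) − (-0.10)(0.65) = 0.0700
  C_32 = −[(0.55)(-0.05) − (-0.10)(-0.10)] = 0.0375
  C_33 = (0.55)(0.65) − (-0.10)(-0.10) = 0.3475
det(I−A) = Σ_j (I−A)_1j·C_1j = (0.55)(0.4350) + (-0.10)(0.0700) + (-0.10)(0.0400) = 0.22825
adj(I−A) = Cᵀ =
  [ 0.4350   0.1100   0.0700]
  [ 0.0700   0.3850   0.0375]
  [ 0.0400   0.2200   0.3475]
(I − A)⁻¹ = adj(I−A) / det(I−A) ≈
  [   1.9058     0.4819     0.3067]
  [   0.3067     1.6867     0.1643]
  [   0.1752     0.9639     1.5225]
Δx = (I − A)⁻¹ Δd with Δd having -10 in the Chemicals component and 0 elsewhere.
So Δx_G = L_GC · (-10), where L_GC = adj(I−A)_GC / det(I−A) = 0.0375 / 0.22825.
Δx_G = 0.0375 × (-10) / 0.22825 = -0.375 / 0.22825 ≈ -1.6.

Δx_G = -1.6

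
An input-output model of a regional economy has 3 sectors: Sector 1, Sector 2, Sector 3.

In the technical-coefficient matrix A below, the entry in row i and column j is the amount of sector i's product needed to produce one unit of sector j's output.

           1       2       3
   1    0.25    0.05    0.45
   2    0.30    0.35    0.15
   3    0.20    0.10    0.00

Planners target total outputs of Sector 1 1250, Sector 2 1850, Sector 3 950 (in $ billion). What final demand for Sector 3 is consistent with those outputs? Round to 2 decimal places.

I − A =
  [   0.75    -0.05    -0.45]
  [  -0.30     0.65    -0.15]
  [  -0.20    -0.10     1.00]
d = (I − A) x:
  d_1 = (+0.75)·1250 + (-0.05)·1850 + (-0.45)·950 = 417.50
  d_2 = (-0.30)·1250 + (+0.65)·1850 + (-0.15)·950 = 685.00
  d_3 = (-0.20)·1250 + (-0.10)·1850 + (+1.00)·950 = 515.00

d_3 = 515.00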